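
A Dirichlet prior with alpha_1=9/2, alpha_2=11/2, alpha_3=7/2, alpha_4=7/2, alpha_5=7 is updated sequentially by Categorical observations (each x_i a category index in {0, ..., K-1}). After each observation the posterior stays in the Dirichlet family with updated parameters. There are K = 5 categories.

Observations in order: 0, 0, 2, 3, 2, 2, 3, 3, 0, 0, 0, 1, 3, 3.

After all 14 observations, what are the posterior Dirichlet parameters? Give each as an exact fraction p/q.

obs 1: x=0 → posterior Dirichlet(11/2, 11/2, 7/2, 7/2, 7)
obs 2: x=0 → posterior Dirichlet(13/2, 11/2, 7/2, 7/2, 7)
obs 3: x=2 → posterior Dirichlet(13/2, 11/2, 9/2, 7/2, 7)
obs 4: x=3 → posterior Dirichlet(13/2, 11/2, 9/2, 9/2, 7)
obs 5: x=2 → posterior Dirichlet(13/2, 11/2, 11/2, 9/2, 7)
obs 6: x=2 → posterior Dirichlet(13/2, 11/2, 13/2, 9/2, 7)
obs 7: x=3 → posterior Dirichlet(13/2, 11/2, 13/2, 11/2, 7)
obs 8: x=3 → posterior Dirichlet(13/2, 11/2, 13/2, 13/2, 7)
obs 9: x=0 → posterior Dirichlet(15/2, 11/2, 13/2, 13/2, 7)
obs 10: x=0 → posterior Dirichlet(17/2, 11/2, 13/2, 13/2, 7)
obs 11: x=0 → posterior Dirichlet(19/2, 11/2, 13/2, 13/2, 7)
obs 12: x=1 → posterior Dirichlet(19/2, 13/2, 13/2, 13/2, 7)
obs 13: x=3 → posterior Dirichlet(19/2, 13/2, 13/2, 15/2, 7)
obs 14: x=3 → posterior Dirichlet(19/2, 13/2, 13/2, 17/2, 7)

alpha_1=19/2, alpha_2=13/2, alpha_3=13/2, alpha_4=17/2, alpha_5=7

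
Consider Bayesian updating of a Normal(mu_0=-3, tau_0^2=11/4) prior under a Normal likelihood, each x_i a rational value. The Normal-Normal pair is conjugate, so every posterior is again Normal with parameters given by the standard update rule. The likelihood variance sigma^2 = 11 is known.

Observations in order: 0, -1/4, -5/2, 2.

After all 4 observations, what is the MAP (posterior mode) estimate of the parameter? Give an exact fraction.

-51/32

obs 1: x=0 → posterior Normal(-12/5, 11/5)
obs 2: x=-1/4 → posterior Normal(-49/24, 11/6)
obs 3: x=-5/2 → posterior Normal(-59/28, 11/7)
obs 4: x=2 → posterior Normal(-51/32, 11/8)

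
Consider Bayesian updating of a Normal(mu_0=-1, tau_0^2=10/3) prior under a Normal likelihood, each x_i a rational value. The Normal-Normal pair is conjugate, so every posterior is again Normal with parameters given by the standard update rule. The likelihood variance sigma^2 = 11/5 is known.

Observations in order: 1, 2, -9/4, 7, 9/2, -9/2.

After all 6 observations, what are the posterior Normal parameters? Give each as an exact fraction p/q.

obs 1: x=1 → posterior Normal(17/83, 110/83)
obs 2: x=2 → posterior Normal(117/133, 110/133)
obs 3: x=-9/4 → posterior Normal(3/122, 110/183)
obs 4: x=7 → posterior Normal(709/466, 110/233)
obs 5: x=9/2 → posterior Normal(1159/566, 110/283)
obs 6: x=-9/2 → posterior Normal(709/666, 110/333)

mu_0=709/666, tau_0^2=110/333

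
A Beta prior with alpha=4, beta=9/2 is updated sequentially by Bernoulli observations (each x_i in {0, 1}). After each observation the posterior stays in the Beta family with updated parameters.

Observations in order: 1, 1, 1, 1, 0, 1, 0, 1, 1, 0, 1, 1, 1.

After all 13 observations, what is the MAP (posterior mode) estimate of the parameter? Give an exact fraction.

obs 1: x=1 → posterior Beta(5, 9/2)
obs 2: x=1 → posterior Beta(6, 9/2)
obs 3: x=1 → posterior Beta(7, 9/2)
obs 4: x=1 → posterior Beta(8, 9/2)
obs 5: x=0 → posterior Beta(8, 11/2)
obs 6: x=1 → posterior Beta(9, 11/2)
obs 7: x=0 → posterior Beta(9, 13/2)
obs 8: x=1 → posterior Beta(10, 13/2)
obs 9: x=1 → posterior Beta(11, 13/2)
obs 10: x=0 → posterior Beta(11, 15/2)
obs 11: x=1 → posterior Beta(12, 15/2)
obs 12: x=1 → posterior Beta(13, 15/2)
obs 13: x=1 → posterior Beta(14, 15/2)

2/3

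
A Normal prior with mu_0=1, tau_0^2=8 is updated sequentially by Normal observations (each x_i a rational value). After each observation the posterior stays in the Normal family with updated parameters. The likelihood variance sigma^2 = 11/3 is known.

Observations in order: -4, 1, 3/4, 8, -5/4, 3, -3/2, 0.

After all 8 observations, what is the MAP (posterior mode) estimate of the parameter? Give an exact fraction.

155/203

obs 1: x=-4 → posterior Normal(-17/7, 88/35)
obs 2: x=1 → posterior Normal(-61/59, 88/59)
obs 3: x=3/4 → posterior Normal(-43/83, 88/83)
obs 4: x=8 → posterior Normal(149/107, 88/107)
obs 5: x=-5/4 → posterior Normal(119/131, 88/131)
obs 6: x=3 → posterior Normal(191/155, 88/155)
obs 7: x=-3/2 → posterior Normal(155/179, 88/179)
obs 8: x=0 → posterior Normal(155/203, 88/203)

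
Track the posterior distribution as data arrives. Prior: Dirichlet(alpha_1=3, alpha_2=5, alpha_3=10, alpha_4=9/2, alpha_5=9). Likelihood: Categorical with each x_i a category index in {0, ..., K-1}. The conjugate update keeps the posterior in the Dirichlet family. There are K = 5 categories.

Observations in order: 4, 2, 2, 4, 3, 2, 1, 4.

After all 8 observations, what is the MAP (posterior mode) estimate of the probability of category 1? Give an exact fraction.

obs 1: x=4 → posterior Dirichlet(3, 5, 10, 9/2, 10)
obs 2: x=2 → posterior Dirichlet(3, 5, 11, 9/2, 10)
obs 3: x=2 → posterior Dirichlet(3, 5, 12, 9/2, 10)
obs 4: x=4 → posterior Dirichlet(3, 5, 12, 9/2, 11)
obs 5: x=3 → posterior Dirichlet(3, 5, 12, 11/2, 11)
obs 6: x=2 → posterior Dirichlet(3, 5, 13, 11/2, 11)
obs 7: x=1 → posterior Dirichlet(3, 6, 13, 11/2, 11)
obs 8: x=4 → posterior Dirichlet(3, 6, 13, 11/2, 12)

10/69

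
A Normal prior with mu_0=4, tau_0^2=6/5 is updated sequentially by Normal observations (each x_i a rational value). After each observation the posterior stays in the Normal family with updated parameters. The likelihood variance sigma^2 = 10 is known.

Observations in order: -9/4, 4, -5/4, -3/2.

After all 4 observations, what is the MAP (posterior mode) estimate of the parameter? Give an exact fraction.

obs 1: x=-9/4 → posterior Normal(373/112, 15/14)
obs 2: x=4 → posterior Normal(421/124, 30/31)
obs 3: x=-5/4 → posterior Normal(203/68, 15/17)
obs 4: x=-3/2 → posterior Normal(97/37, 30/37)

97/37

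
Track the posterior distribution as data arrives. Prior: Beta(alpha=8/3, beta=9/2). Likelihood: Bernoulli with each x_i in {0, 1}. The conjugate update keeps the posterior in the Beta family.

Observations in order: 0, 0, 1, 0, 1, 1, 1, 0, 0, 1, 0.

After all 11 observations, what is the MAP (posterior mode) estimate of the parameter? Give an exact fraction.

obs 1: x=0 → posterior Beta(8/3, 11/2)
obs 2: x=0 → posterior Beta(8/3, 13/2)
obs 3: x=1 → posterior Beta(11/3, 13/2)
obs 4: x=0 → posterior Beta(11/3, 15/2)
obs 5: x=1 → posterior Beta(14/3, 15/2)
obs 6: x=1 → posterior Beta(17/3, 15/2)
obs 7: x=1 → posterior Beta(20/3, 15/2)
obs 8: x=0 → posterior Beta(20/3, 17/2)
obs 9: x=0 → posterior Beta(20/3, 19/2)
obs 10: x=1 → posterior Beta(23/3, 19/2)
obs 11: x=0 → posterior Beta(23/3, 21/2)

40/97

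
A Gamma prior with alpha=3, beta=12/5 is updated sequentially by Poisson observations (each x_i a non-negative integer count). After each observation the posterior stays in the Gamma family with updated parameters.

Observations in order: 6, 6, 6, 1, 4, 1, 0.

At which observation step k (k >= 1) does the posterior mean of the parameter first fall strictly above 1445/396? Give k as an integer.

k = 3

obs 1: x=6 → posterior Gamma(9, 17/5)
obs 2: x=6 → posterior Gamma(15, 22/5)
obs 3: x=6 → posterior Gamma(21, 27/5)
obs 4: x=1 → posterior Gamma(22, 32/5)
obs 5: x=4 → posterior Gamma(26, 37/5)
obs 6: x=1 → posterior Gamma(27, 42/5)
obs 7: x=0 → posterior Gamma(27, 47/5)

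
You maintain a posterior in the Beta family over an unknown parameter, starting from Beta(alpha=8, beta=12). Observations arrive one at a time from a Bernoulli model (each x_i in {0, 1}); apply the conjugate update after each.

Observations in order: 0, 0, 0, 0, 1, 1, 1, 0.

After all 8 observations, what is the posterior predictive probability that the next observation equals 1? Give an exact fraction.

obs 1: x=0 → posterior Beta(8, 13)
obs 2: x=0 → posterior Beta(8, 14)
obs 3: x=0 → posterior Beta(8, 15)
obs 4: x=0 → posterior Beta(8, 16)
obs 5: x=1 → posterior Beta(9, 16)
obs 6: x=1 → posterior Beta(10, 16)
obs 7: x=1 → posterior Beta(11, 16)
obs 8: x=0 → posterior Beta(11, 17)

11/28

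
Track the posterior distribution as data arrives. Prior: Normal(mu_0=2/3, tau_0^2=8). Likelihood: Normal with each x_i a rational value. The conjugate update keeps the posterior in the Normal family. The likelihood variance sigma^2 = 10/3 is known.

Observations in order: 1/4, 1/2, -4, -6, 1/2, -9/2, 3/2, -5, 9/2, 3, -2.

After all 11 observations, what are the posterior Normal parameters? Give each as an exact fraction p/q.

mu_0=-395/411, tau_0^2=40/137

obs 1: x=1/4 → posterior Normal(19/51, 40/17)
obs 2: x=1/2 → posterior Normal(37/87, 40/29)
obs 3: x=-4 → posterior Normal(-107/123, 40/41)
obs 4: x=-6 → posterior Normal(-323/159, 40/53)
obs 5: x=1/2 → posterior Normal(-61/39, 8/13)
obs 6: x=-9/2 → posterior Normal(-467/231, 40/77)
obs 7: x=3/2 → posterior Normal(-413/267, 40/89)
obs 8: x=-5 → posterior Normal(-593/303, 40/101)
obs 9: x=9/2 → posterior Normal(-431/339, 40/113)
obs 10: x=3 → posterior Normal(-323/375, 8/25)
obs 11: x=-2 → posterior Normal(-395/411, 40/137)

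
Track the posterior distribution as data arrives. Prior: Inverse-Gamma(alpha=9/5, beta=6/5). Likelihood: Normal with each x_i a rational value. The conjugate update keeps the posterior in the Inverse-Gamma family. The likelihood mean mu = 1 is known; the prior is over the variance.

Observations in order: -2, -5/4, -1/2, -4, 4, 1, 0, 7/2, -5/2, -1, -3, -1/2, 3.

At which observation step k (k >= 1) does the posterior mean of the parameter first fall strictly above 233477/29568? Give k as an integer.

k = 5

obs 1: x=-2 → posterior Inverse-Gamma(23/10, 57/10)
obs 2: x=-5/4 → posterior Inverse-Gamma(14/5, 1317/160)
obs 3: x=-1/2 → posterior Inverse-Gamma(33/10, 1497/160)
obs 4: x=-4 → posterior Inverse-Gamma(19/5, 3497/160)
obs 5: x=4 → posterior Inverse-Gamma(43/10, 4217/160)
obs 6: x=1 → posterior Inverse-Gamma(24/5, 4217/160)
obs 7: x=0 → posterior Inverse-Gamma(53/10, 4297/160)
obs 8: x=7/2 → posterior Inverse-Gamma(29/5, 4797/160)
obs 9: x=-5/2 → posterior Inverse-Gamma(63/10, 5777/160)
obs 10: x=-1 → posterior Inverse-Gamma(34/5, 6097/160)
obs 11: x=-3 → posterior Inverse-Gamma(73/10, 7377/160)
obs 12: x=-1/2 → posterior Inverse-Gamma(39/5, 7557/160)
obs 13: x=3 → posterior Inverse-Gamma(83/10, 7877/160)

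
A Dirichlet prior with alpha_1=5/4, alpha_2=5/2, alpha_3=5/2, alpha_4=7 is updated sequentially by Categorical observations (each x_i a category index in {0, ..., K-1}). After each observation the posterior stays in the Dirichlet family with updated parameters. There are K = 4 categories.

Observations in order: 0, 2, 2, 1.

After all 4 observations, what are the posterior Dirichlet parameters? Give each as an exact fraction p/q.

obs 1: x=0 → posterior Dirichlet(9/4, 5/2, 5/2, 7)
obs 2: x=2 → posterior Dirichlet(9/4, 5/2, 7/2, 7)
obs 3: x=2 → posterior Dirichlet(9/4, 5/2, 9/2, 7)
obs 4: x=1 → posterior Dirichlet(9/4, 7/2, 9/2, 7)

alpha_1=9/4, alpha_2=7/2, alpha_3=9/2, alpha_4=7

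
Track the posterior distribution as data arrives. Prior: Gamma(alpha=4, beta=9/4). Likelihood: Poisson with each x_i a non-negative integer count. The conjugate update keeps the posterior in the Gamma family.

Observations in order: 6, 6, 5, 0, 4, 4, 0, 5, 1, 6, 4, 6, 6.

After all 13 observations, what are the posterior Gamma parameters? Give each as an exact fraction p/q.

obs 1: x=6 → posterior Gamma(10, 13/4)
obs 2: x=6 → posterior Gamma(16, 17/4)
obs 3: x=5 → posterior Gamma(21, 21/4)
obs 4: x=0 → posterior Gamma(21, 25/4)
obs 5: x=4 → posterior Gamma(25, 29/4)
obs 6: x=4 → posterior Gamma(29, 33/4)
obs 7: x=0 → posterior Gamma(29, 37/4)
obs 8: x=5 → posterior Gamma(34, 41/4)
obs 9: x=1 → posterior Gamma(35, 45/4)
obs 10: x=6 → posterior Gamma(41, 49/4)
obs 11: x=4 → posterior Gamma(45, 53/4)
obs 12: x=6 → posterior Gamma(51, 57/4)
obs 13: x=6 → posterior Gamma(57, 61/4)

alpha=57, beta=61/4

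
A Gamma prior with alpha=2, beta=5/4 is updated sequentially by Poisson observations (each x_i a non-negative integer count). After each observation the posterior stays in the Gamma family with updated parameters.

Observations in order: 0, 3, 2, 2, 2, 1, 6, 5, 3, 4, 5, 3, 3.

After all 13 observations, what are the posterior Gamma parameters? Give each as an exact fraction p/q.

alpha=41, beta=57/4

obs 1: x=0 → posterior Gamma(2, 9/4)
obs 2: x=3 → posterior Gamma(5, 13/4)
obs 3: x=2 → posterior Gamma(7, 17/4)
obs 4: x=2 → posterior Gamma(9, 21/4)
obs 5: x=2 → posterior Gamma(11, 25/4)
obs 6: x=1 → posterior Gamma(12, 29/4)
obs 7: x=6 → posterior Gamma(18, 33/4)
obs 8: x=5 → posterior Gamma(23, 37/4)
obs 9: x=3 → posterior Gamma(26, 41/4)
obs 10: x=4 → posterior Gamma(30, 45/4)
obs 11: x=5 → posterior Gamma(35, 49/4)
obs 12: x=3 → posterior Gamma(38, 53/4)
obs 13: x=3 → posterior Gamma(41, 57/4)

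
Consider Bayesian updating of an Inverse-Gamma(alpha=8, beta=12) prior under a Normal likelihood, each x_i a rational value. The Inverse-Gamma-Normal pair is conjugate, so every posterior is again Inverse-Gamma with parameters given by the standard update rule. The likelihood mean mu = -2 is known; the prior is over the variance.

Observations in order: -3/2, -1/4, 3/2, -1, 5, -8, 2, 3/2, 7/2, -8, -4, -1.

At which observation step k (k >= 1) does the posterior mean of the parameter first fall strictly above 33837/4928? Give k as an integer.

k = 8

obs 1: x=-3/2 → posterior Inverse-Gamma(17/2, 97/8)
obs 2: x=-1/4 → posterior Inverse-Gamma(9, 437/32)
obs 3: x=3/2 → posterior Inverse-Gamma(19/2, 633/32)
obs 4: x=-1 → posterior Inverse-Gamma(10, 649/32)
obs 5: x=5 → posterior Inverse-Gamma(21/2, 1433/32)
obs 6: x=-8 → posterior Inverse-Gamma(11, 2009/32)
obs 7: x=2 → posterior Inverse-Gamma(23/2, 2265/32)
obs 8: x=3/2 → posterior Inverse-Gamma(12, 2461/32)
obs 9: x=7/2 → posterior Inverse-Gamma(25/2, 2945/32)
obs 10: x=-8 → posterior Inverse-Gamma(13, 3521/32)
obs 11: x=-4 → posterior Inverse-Gamma(27/2, 3585/32)
obs 12: x=-1 → posterior Inverse-Gamma(14, 3601/32)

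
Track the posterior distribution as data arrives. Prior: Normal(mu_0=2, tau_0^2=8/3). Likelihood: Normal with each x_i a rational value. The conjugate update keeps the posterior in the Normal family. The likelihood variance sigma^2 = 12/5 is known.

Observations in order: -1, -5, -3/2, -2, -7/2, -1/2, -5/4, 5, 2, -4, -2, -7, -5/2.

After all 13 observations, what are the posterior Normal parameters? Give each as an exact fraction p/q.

obs 1: x=-1 → posterior Normal(8/19, 24/19)
obs 2: x=-5 → posterior Normal(-42/29, 24/29)
obs 3: x=-3/2 → posterior Normal(-19/13, 8/13)
obs 4: x=-2 → posterior Normal(-11/7, 24/49)
obs 5: x=-7/2 → posterior Normal(-112/59, 24/59)
obs 6: x=-1/2 → posterior Normal(-39/23, 8/23)
obs 7: x=-5/4 → posterior Normal(-259/158, 24/79)
obs 8: x=5 → posterior Normal(-159/178, 24/89)
obs 9: x=2 → posterior Normal(-119/198, 8/33)
obs 10: x=-4 → posterior Normal(-199/218, 24/109)
obs 11: x=-2 → posterior Normal(-239/238, 24/119)
obs 12: x=-7 → posterior Normal(-379/258, 8/43)
obs 13: x=-5/2 → posterior Normal(-429/278, 24/139)

mu_0=-429/278, tau_0^2=24/139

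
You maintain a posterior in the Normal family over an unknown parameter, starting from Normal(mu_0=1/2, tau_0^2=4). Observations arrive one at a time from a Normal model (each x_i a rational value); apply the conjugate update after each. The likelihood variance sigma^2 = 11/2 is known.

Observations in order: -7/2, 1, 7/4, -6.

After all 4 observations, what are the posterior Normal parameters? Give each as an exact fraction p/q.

obs 1: x=-7/2 → posterior Normal(-45/38, 44/19)
obs 2: x=1 → posterior Normal(-29/54, 44/27)
obs 3: x=7/4 → posterior Normal(-1/70, 44/35)
obs 4: x=-6 → posterior Normal(-97/86, 44/43)

mu_0=-97/86, tau_0^2=44/43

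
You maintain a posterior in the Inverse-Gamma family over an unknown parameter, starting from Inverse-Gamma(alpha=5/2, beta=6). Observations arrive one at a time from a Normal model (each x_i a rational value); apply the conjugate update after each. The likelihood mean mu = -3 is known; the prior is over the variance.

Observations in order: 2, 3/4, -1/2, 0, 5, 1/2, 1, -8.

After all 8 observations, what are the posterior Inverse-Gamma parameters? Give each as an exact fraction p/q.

alpha=13/2, beta=2937/32

obs 1: x=2 → posterior Inverse-Gamma(3, 37/2)
obs 2: x=3/4 → posterior Inverse-Gamma(7/2, 817/32)
obs 3: x=-1/2 → posterior Inverse-Gamma(4, 917/32)
obs 4: x=0 → posterior Inverse-Gamma(9/2, 1061/32)
obs 5: x=5 → posterior Inverse-Gamma(5, 2085/32)
obs 6: x=1/2 → posterior Inverse-Gamma(11/2, 2281/32)
obs 7: x=1 → posterior Inverse-Gamma(6, 2537/32)
obs 8: x=-8 → posterior Inverse-Gamma(13/2, 2937/32)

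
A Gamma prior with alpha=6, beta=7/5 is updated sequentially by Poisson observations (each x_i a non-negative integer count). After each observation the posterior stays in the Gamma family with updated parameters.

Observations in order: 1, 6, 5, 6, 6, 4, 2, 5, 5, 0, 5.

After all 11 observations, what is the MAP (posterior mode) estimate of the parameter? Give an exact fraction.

125/31

obs 1: x=1 → posterior Gamma(7, 12/5)
obs 2: x=6 → posterior Gamma(13, 17/5)
obs 3: x=5 → posterior Gamma(18, 22/5)
obs 4: x=6 → posterior Gamma(24, 27/5)
obs 5: x=6 → posterior Gamma(30, 32/5)
obs 6: x=4 → posterior Gamma(34, 37/5)
obs 7: x=2 → posterior Gamma(36, 42/5)
obs 8: x=5 → posterior Gamma(41, 47/5)
obs 9: x=5 → posterior Gamma(46, 52/5)
obs 10: x=0 → posterior Gamma(46, 57/5)
obs 11: x=5 → posterior Gamma(51, 62/5)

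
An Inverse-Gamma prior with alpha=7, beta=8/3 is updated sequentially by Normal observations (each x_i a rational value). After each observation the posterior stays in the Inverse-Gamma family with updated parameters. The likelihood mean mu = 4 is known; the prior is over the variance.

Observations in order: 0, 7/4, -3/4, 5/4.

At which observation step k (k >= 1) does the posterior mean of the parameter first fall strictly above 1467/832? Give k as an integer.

k = 2

obs 1: x=0 → posterior Inverse-Gamma(15/2, 32/3)
obs 2: x=7/4 → posterior Inverse-Gamma(8, 1267/96)
obs 3: x=-3/4 → posterior Inverse-Gamma(17/2, 1175/48)
obs 4: x=5/4 → posterior Inverse-Gamma(9, 2713/96)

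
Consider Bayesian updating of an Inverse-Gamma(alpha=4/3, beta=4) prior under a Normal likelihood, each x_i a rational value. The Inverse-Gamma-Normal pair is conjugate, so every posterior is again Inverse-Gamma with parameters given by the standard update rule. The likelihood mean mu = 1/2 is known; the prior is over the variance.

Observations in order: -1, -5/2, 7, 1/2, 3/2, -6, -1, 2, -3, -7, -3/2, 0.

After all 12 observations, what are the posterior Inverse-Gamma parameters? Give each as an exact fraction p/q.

obs 1: x=-1 → posterior Inverse-Gamma(11/6, 41/8)
obs 2: x=-5/2 → posterior Inverse-Gamma(7/3, 77/8)
obs 3: x=7 → posterior Inverse-Gamma(17/6, 123/4)
obs 4: x=1/2 → posterior Inverse-Gamma(10/3, 123/4)
obs 5: x=3/2 → posterior Inverse-Gamma(23/6, 125/4)
obs 6: x=-6 → posterior Inverse-Gamma(13/3, 419/8)
obs 7: x=-1 → posterior Inverse-Gamma(29/6, 107/2)
obs 8: x=2 → posterior Inverse-Gamma(16/3, 437/8)
obs 9: x=-3 → posterior Inverse-Gamma(35/6, 243/4)
obs 10: x=-7 → posterior Inverse-Gamma(19/3, 711/8)
obs 11: x=-3/2 → posterior Inverse-Gamma(41/6, 727/8)
obs 12: x=0 → posterior Inverse-Gamma(22/3, 91)

alpha=22/3, beta=91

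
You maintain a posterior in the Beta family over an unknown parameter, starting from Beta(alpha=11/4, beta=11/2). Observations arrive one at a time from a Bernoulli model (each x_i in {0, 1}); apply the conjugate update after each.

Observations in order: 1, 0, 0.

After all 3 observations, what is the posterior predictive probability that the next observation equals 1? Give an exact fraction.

1/3

obs 1: x=1 → posterior Beta(15/4, 11/2)
obs 2: x=0 → posterior Beta(15/4, 13/2)
obs 3: x=0 → posterior Beta(15/4, 15/2)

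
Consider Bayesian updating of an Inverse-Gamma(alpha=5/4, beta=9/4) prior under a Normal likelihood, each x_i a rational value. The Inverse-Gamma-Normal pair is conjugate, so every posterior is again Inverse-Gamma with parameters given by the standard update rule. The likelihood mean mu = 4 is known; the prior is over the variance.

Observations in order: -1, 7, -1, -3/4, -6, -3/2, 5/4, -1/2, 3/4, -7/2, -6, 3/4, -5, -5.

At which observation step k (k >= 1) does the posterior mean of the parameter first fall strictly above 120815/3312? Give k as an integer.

obs 1: x=-1 → posterior Inverse-Gamma(7/4, 59/4)
obs 2: x=7 → posterior Inverse-Gamma(9/4, 77/4)
obs 3: x=-1 → posterior Inverse-Gamma(11/4, 127/4)
obs 4: x=-3/4 → posterior Inverse-Gamma(13/4, 1377/32)
obs 5: x=-6 → posterior Inverse-Gamma(15/4, 2977/32)
obs 6: x=-3/2 → posterior Inverse-Gamma(17/4, 3461/32)
obs 7: x=5/4 → posterior Inverse-Gamma(19/4, 1791/16)
obs 8: x=-1/2 → posterior Inverse-Gamma(21/4, 1953/16)
obs 9: x=3/4 → posterior Inverse-Gamma(23/4, 4075/32)
obs 10: x=-7/2 → posterior Inverse-Gamma(25/4, 4975/32)
obs 11: x=-6 → posterior Inverse-Gamma(27/4, 6575/32)
obs 12: x=3/4 → posterior Inverse-Gamma(29/4, 843/4)
obs 13: x=-5 → posterior Inverse-Gamma(31/4, 1005/4)
obs 14: x=-5 → posterior Inverse-Gamma(33/4, 1167/4)

k = 13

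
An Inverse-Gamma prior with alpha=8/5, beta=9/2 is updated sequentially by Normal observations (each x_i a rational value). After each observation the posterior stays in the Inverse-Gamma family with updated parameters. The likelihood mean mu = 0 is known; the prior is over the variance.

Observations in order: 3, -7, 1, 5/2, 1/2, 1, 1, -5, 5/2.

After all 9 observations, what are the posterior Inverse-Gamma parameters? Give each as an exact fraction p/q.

alpha=61/10, beta=431/8

obs 1: x=3 → posterior Inverse-Gamma(21/10, 9)
obs 2: x=-7 → posterior Inverse-Gamma(13/5, 67/2)
obs 3: x=1 → posterior Inverse-Gamma(31/10, 34)
obs 4: x=5/2 → posterior Inverse-Gamma(18/5, 297/8)
obs 5: x=1/2 → posterior Inverse-Gamma(41/10, 149/4)
obs 6: x=1 → posterior Inverse-Gamma(23/5, 151/4)
obs 7: x=1 → posterior Inverse-Gamma(51/10, 153/4)
obs 8: x=-5 → posterior Inverse-Gamma(28/5, 203/4)
obs 9: x=5/2 → posterior Inverse-Gamma(61/10, 431/8)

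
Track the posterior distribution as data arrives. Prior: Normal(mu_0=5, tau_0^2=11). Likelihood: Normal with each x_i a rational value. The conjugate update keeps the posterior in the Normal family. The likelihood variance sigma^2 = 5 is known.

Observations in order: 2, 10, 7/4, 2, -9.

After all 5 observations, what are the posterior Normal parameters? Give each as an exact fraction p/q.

mu_0=397/240, tau_0^2=11/12

obs 1: x=2 → posterior Normal(47/16, 55/16)
obs 2: x=10 → posterior Normal(157/27, 55/27)
obs 3: x=7/4 → posterior Normal(705/152, 55/38)
obs 4: x=2 → posterior Normal(793/196, 55/49)
obs 5: x=-9 → posterior Normal(397/240, 11/12)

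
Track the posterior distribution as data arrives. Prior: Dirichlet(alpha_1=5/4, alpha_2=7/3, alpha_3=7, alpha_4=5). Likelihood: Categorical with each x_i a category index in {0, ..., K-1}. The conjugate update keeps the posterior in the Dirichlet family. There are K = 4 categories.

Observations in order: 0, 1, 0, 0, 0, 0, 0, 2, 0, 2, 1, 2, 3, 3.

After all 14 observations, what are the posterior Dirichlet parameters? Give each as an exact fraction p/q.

alpha_1=33/4, alpha_2=13/3, alpha_3=10, alpha_4=7

obs 1: x=0 → posterior Dirichlet(9/4, 7/3, 7, 5)
obs 2: x=1 → posterior Dirichlet(9/4, 10/3, 7, 5)
obs 3: x=0 → posterior Dirichlet(13/4, 10/3, 7, 5)
obs 4: x=0 → posterior Dirichlet(17/4, 10/3, 7, 5)
obs 5: x=0 → posterior Dirichlet(21/4, 10/3, 7, 5)
obs 6: x=0 → posterior Dirichlet(25/4, 10/3, 7, 5)
obs 7: x=0 → posterior Dirichlet(29/4, 10/3, 7, 5)
obs 8: x=2 → posterior Dirichlet(29/4, 10/3, 8, 5)
obs 9: x=0 → posterior Dirichlet(33/4, 10/3, 8, 5)
obs 10: x=2 → posterior Dirichlet(33/4, 10/3, 9, 5)
obs 11: x=1 → posterior Dirichlet(33/4, 13/3, 9, 5)
obs 12: x=2 → posterior Dirichlet(33/4, 13/3, 10, 5)
obs 13: x=3 → posterior Dirichlet(33/4, 13/3, 10, 6)
obs 14: x=3 → posterior Dirichlet(33/4, 13/3, 10, 7)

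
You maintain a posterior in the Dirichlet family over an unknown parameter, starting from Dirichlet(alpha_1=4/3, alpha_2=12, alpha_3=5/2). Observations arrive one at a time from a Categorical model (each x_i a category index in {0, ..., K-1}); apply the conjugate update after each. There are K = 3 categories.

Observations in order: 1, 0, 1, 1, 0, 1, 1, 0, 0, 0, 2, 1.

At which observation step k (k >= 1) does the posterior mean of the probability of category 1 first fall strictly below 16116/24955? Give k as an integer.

k = 11

obs 1: x=1 → posterior Dirichlet(4/3, 13, 5/2)
obs 2: x=0 → posterior Dirichlet(7/3, 13, 5/2)
obs 3: x=1 → posterior Dirichlet(7/3, 14, 5/2)
obs 4: x=1 → posterior Dirichlet(7/3, 15, 5/2)
obs 5: x=0 → posterior Dirichlet(10/3, 15, 5/2)
obs 6: x=1 → posterior Dirichlet(10/3, 16, 5/2)
obs 7: x=1 → posterior Dirichlet(10/3, 17, 5/2)
obs 8: x=0 → posterior Dirichlet(13/3, 17, 5/2)
obs 9: x=0 → posterior Dirichlet(16/3, 17, 5/2)
obs 10: x=0 → posterior Dirichlet(19/3, 17, 5/2)
obs 11: x=2 → posterior Dirichlet(19/3, 17, 7/2)
obs 12: x=1 → posterior Dirichlet(19/3, 18, 7/2)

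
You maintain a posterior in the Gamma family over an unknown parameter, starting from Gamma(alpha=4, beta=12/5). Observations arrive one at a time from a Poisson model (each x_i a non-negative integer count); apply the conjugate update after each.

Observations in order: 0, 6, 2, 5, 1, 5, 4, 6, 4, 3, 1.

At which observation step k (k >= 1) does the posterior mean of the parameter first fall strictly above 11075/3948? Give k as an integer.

k = 7

obs 1: x=0 → posterior Gamma(4, 17/5)
obs 2: x=6 → posterior Gamma(10, 22/5)
obs 3: x=2 → posterior Gamma(12, 27/5)
obs 4: x=5 → posterior Gamma(17, 32/5)
obs 5: x=1 → posterior Gamma(18, 37/5)
obs 6: x=5 → posterior Gamma(23, 42/5)
obs 7: x=4 → posterior Gamma(27, 47/5)
obs 8: x=6 → posterior Gamma(33, 52/5)
obs 9: x=4 → posterior Gamma(37, 57/5)
obs 10: x=3 → posterior Gamma(40, 62/5)
obs 11: x=1 → posterior Gamma(41, 67/5)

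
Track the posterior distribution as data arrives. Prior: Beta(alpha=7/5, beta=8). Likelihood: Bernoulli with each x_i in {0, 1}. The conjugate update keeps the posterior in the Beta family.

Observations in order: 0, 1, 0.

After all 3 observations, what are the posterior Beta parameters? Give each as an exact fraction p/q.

obs 1: x=0 → posterior Beta(7/5, 9)
obs 2: x=1 → posterior Beta(12/5, 9)
obs 3: x=0 → posterior Beta(12/5, 10)

alpha=12/5, beta=10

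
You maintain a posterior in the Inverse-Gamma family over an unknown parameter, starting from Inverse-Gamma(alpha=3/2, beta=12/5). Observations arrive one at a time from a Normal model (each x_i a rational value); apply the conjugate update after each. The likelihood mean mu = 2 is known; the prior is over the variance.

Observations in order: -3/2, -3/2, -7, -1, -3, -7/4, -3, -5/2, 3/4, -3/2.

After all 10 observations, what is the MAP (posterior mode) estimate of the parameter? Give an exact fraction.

obs 1: x=-3/2 → posterior Inverse-Gamma(2, 341/40)
obs 2: x=-3/2 → posterior Inverse-Gamma(5/2, 293/20)
obs 3: x=-7 → posterior Inverse-Gamma(3, 1103/20)
obs 4: x=-1 → posterior Inverse-Gamma(7/2, 1193/20)
obs 5: x=-3 → posterior Inverse-Gamma(4, 1443/20)
obs 6: x=-7/4 → posterior Inverse-Gamma(9/2, 12669/160)
obs 7: x=-3 → posterior Inverse-Gamma(5, 14669/160)
obs 8: x=-5/2 → posterior Inverse-Gamma(11/2, 16289/160)
obs 9: x=3/4 → posterior Inverse-Gamma(6, 8207/80)
obs 10: x=-3/2 → posterior Inverse-Gamma(13/2, 8697/80)

2899/200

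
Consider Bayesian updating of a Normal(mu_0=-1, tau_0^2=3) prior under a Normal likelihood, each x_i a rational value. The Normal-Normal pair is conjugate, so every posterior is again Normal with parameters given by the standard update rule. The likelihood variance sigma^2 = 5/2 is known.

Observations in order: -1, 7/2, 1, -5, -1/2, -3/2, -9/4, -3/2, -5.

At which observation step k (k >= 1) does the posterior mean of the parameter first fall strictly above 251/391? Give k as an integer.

k = 3

obs 1: x=-1 → posterior Normal(-1, 15/11)
obs 2: x=7/2 → posterior Normal(10/17, 15/17)
obs 3: x=1 → posterior Normal(16/23, 15/23)
obs 4: x=-5 → posterior Normal(-14/29, 15/29)
obs 5: x=-1/2 → posterior Normal(-17/35, 3/7)
obs 6: x=-3/2 → posterior Normal(-26/41, 15/41)
obs 7: x=-9/4 → posterior Normal(-79/94, 15/47)
obs 8: x=-3/2 → posterior Normal(-97/106, 15/53)
obs 9: x=-5 → posterior Normal(-157/118, 15/59)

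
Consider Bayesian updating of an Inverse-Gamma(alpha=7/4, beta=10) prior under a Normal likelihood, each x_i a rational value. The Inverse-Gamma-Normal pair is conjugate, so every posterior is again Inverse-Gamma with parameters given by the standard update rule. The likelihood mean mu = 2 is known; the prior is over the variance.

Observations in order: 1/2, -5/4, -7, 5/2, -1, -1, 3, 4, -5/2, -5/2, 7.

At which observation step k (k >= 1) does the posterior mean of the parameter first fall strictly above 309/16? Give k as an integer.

obs 1: x=1/2 → posterior Inverse-Gamma(9/4, 89/8)
obs 2: x=-5/4 → posterior Inverse-Gamma(11/4, 525/32)
obs 3: x=-7 → posterior Inverse-Gamma(13/4, 1821/32)
obs 4: x=5/2 → posterior Inverse-Gamma(15/4, 1825/32)
obs 5: x=-1 → posterior Inverse-Gamma(17/4, 1969/32)
obs 6: x=-1 → posterior Inverse-Gamma(19/4, 2113/32)
obs 7: x=3 → posterior Inverse-Gamma(21/4, 2129/32)
obs 8: x=4 → posterior Inverse-Gamma(23/4, 2193/32)
obs 9: x=-5/2 → posterior Inverse-Gamma(25/4, 2517/32)
obs 10: x=-5/2 → posterior Inverse-Gamma(27/4, 2841/32)
obs 11: x=7 → posterior Inverse-Gamma(29/4, 3241/32)

k = 3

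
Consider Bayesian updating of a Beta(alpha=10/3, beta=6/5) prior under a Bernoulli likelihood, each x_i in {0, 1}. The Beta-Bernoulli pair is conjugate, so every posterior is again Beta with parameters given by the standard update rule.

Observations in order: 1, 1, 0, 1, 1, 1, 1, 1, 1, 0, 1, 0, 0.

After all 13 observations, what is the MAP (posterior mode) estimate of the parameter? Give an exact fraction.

obs 1: x=1 → posterior Beta(13/3, 6/5)
obs 2: x=1 → posterior Beta(16/3, 6/5)
obs 3: x=0 → posterior Beta(16/3, 11/5)
obs 4: x=1 → posterior Beta(19/3, 11/5)
obs 5: x=1 → posterior Beta(22/3, 11/5)
obs 6: x=1 → posterior Beta(25/3, 11/5)
obs 7: x=1 → posterior Beta(28/3, 11/5)
obs 8: x=1 → posterior Beta(31/3, 11/5)
obs 9: x=1 → posterior Beta(34/3, 11/5)
obs 10: x=0 → posterior Beta(34/3, 16/5)
obs 11: x=1 → posterior Beta(37/3, 16/5)
obs 12: x=0 → posterior Beta(37/3, 21/5)
obs 13: x=0 → posterior Beta(37/3, 26/5)

170/233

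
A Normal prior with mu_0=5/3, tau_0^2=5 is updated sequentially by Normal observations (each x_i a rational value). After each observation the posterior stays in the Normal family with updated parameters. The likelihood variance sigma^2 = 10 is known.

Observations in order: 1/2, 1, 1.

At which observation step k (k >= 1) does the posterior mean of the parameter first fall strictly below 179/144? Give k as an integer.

obs 1: x=1/2 → posterior Normal(23/18, 10/3)
obs 2: x=1 → posterior Normal(29/24, 5/2)
obs 3: x=1 → posterior Normal(7/6, 2)

k = 2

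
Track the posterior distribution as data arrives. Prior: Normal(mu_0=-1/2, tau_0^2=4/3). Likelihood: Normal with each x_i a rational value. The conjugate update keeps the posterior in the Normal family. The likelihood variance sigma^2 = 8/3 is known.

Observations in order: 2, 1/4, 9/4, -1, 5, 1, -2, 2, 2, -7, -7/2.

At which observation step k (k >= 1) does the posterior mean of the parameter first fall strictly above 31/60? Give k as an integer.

k = 3

obs 1: x=2 → posterior Normal(1/3, 8/9)
obs 2: x=1/4 → posterior Normal(5/16, 2/3)
obs 3: x=9/4 → posterior Normal(7/10, 8/15)
obs 4: x=-1 → posterior Normal(5/12, 4/9)
obs 5: x=5 → posterior Normal(15/14, 8/21)
obs 6: x=1 → posterior Normal(17/16, 1/3)
obs 7: x=-2 → posterior Normal(13/18, 8/27)
obs 8: x=2 → posterior Normal(17/20, 4/15)
obs 9: x=2 → posterior Normal(21/22, 8/33)
obs 10: x=-7 → posterior Normal(7/24, 2/9)
obs 11: x=-7/2 → posterior Normal(0, 8/39)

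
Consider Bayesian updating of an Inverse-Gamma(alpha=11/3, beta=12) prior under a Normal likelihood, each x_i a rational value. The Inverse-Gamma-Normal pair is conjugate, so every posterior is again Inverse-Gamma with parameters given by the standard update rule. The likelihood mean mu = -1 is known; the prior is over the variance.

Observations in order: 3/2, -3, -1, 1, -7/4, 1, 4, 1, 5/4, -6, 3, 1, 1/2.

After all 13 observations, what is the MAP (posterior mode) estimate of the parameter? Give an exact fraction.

obs 1: x=3/2 → posterior Inverse-Gamma(25/6, 121/8)
obs 2: x=-3 → posterior Inverse-Gamma(14/3, 137/8)
obs 3: x=-1 → posterior Inverse-Gamma(31/6, 137/8)
obs 4: x=1 → posterior Inverse-Gamma(17/3, 153/8)
obs 5: x=-7/4 → posterior Inverse-Gamma(37/6, 621/32)
obs 6: x=1 → posterior Inverse-Gamma(20/3, 685/32)
obs 7: x=4 → posterior Inverse-Gamma(43/6, 1085/32)
obs 8: x=1 → posterior Inverse-Gamma(23/3, 1149/32)
obs 9: x=5/4 → posterior Inverse-Gamma(49/6, 615/16)
obs 10: x=-6 → posterior Inverse-Gamma(26/3, 815/16)
obs 11: x=3 → posterior Inverse-Gamma(55/6, 943/16)
obs 12: x=1 → posterior Inverse-Gamma(29/3, 975/16)
obs 13: x=1/2 → posterior Inverse-Gamma(61/6, 993/16)

2979/536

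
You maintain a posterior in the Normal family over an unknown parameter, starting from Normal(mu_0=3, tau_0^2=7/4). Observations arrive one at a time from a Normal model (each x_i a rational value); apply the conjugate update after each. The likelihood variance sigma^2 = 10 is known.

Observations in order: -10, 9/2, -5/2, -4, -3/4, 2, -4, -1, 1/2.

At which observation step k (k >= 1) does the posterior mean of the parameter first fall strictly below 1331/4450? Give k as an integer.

k = 7

obs 1: x=-10 → posterior Normal(50/47, 70/47)
obs 2: x=9/2 → posterior Normal(163/108, 35/27)
obs 3: x=-5/2 → posterior Normal(64/61, 70/61)
obs 4: x=-4 → posterior Normal(9/17, 35/34)
obs 5: x=-3/4 → posterior Normal(41/100, 14/15)
obs 6: x=2 → posterior Normal(179/328, 35/41)
obs 7: x=-4 → posterior Normal(67/356, 70/89)
obs 8: x=-1 → posterior Normal(13/128, 35/48)
obs 9: x=1/2 → posterior Normal(53/412, 70/103)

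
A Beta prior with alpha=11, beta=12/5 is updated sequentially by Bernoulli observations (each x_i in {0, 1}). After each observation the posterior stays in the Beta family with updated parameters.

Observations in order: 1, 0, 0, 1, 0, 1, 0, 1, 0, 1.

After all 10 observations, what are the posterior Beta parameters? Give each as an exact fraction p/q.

alpha=16, beta=37/5

obs 1: x=1 → posterior Beta(12, 12/5)
obs 2: x=0 → posterior Beta(12, 17/5)
obs 3: x=0 → posterior Beta(12, 22/5)
obs 4: x=1 → posterior Beta(13, 22/5)
obs 5: x=0 → posterior Beta(13, 27/5)
obs 6: x=1 → posterior Beta(14, 27/5)
obs 7: x=0 → posterior Beta(14, 32/5)
obs 8: x=1 → posterior Beta(15, 32/5)
obs 9: x=0 → posterior Beta(15, 37/5)
obs 10: x=1 → posterior Beta(16, 37/5)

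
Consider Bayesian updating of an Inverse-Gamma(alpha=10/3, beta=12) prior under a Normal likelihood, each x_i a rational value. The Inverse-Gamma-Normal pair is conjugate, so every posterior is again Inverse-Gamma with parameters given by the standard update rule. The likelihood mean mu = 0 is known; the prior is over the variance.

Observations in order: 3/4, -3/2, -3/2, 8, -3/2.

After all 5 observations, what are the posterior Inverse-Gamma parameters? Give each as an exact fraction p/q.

alpha=35/6, beta=1525/32

obs 1: x=3/4 → posterior Inverse-Gamma(23/6, 393/32)
obs 2: x=-3/2 → posterior Inverse-Gamma(13/3, 429/32)
obs 3: x=-3/2 → posterior Inverse-Gamma(29/6, 465/32)
obs 4: x=8 → posterior Inverse-Gamma(16/3, 1489/32)
obs 5: x=-3/2 → posterior Inverse-Gamma(35/6, 1525/32)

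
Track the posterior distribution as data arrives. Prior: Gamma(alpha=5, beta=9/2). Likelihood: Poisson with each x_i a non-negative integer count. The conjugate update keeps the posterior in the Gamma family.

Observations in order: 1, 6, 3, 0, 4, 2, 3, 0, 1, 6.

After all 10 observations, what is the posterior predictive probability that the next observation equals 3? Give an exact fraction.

obs 1: x=1 → posterior Gamma(6, 11/2)
obs 2: x=6 → posterior Gamma(12, 13/2)
obs 3: x=3 → posterior Gamma(15, 15/2)
obs 4: x=0 → posterior Gamma(15, 17/2)
obs 5: x=4 → posterior Gamma(19, 19/2)
obs 6: x=2 → posterior Gamma(21, 21/2)
obs 7: x=3 → posterior Gamma(24, 23/2)
obs 8: x=0 → posterior Gamma(24, 25/2)
obs 9: x=1 → posterior Gamma(25, 27/2)
obs 10: x=6 → posterior Gamma(31, 29/2)

3040469069170478618346428520253008663820617180032/16403476339625029756224827950926001480558989788191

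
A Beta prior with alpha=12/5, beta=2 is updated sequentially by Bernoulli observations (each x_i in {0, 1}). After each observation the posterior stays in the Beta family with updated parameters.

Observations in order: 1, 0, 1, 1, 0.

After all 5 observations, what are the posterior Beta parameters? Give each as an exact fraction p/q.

obs 1: x=1 → posterior Beta(17/5, 2)
obs 2: x=0 → posterior Beta(17/5, 3)
obs 3: x=1 → posterior Beta(22/5, 3)
obs 4: x=1 → posterior Beta(27/5, 3)
obs 5: x=0 → posterior Beta(27/5, 4)

alpha=27/5, beta=4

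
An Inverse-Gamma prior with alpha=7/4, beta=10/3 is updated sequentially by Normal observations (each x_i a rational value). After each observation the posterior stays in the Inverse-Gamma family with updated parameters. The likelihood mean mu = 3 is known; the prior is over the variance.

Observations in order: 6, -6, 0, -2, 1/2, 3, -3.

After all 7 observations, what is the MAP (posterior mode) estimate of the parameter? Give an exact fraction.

83/6

obs 1: x=6 → posterior Inverse-Gamma(9/4, 47/6)
obs 2: x=-6 → posterior Inverse-Gamma(11/4, 145/3)
obs 3: x=0 → posterior Inverse-Gamma(13/4, 317/6)
obs 4: x=-2 → posterior Inverse-Gamma(15/4, 196/3)
obs 5: x=1/2 → posterior Inverse-Gamma(17/4, 1643/24)
obs 6: x=3 → posterior Inverse-Gamma(19/4, 1643/24)
obs 7: x=-3 → posterior Inverse-Gamma(21/4, 2075/24)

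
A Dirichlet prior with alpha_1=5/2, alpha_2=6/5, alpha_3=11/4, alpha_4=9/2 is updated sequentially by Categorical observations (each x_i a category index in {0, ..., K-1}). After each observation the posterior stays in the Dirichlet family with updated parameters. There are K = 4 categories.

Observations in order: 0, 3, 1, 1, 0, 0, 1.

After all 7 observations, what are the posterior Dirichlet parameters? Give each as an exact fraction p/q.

obs 1: x=0 → posterior Dirichlet(7/2, 6/5, 11/4, 9/2)
obs 2: x=3 → posterior Dirichlet(7/2, 6/5, 11/4, 11/2)
obs 3: x=1 → posterior Dirichlet(7/2, 11/5, 11/4, 11/2)
obs 4: x=1 → posterior Dirichlet(7/2, 16/5, 11/4, 11/2)
obs 5: x=0 → posterior Dirichlet(9/2, 16/5, 11/4, 11/2)
obs 6: x=0 → posterior Dirichlet(11/2, 16/5, 11/4, 11/2)
obs 7: x=1 → posterior Dirichlet(11/2, 21/5, 11/4, 11/2)

alpha_1=11/2, alpha_2=21/5, alpha_3=11/4, alpha_4=11/2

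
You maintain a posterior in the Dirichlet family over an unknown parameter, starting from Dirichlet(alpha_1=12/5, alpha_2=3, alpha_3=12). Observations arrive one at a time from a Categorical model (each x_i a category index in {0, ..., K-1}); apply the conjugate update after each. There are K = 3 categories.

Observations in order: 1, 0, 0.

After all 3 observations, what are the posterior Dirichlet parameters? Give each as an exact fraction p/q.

obs 1: x=1 → posterior Dirichlet(12/5, 4, 12)
obs 2: x=0 → posterior Dirichlet(17/5, 4, 12)
obs 3: x=0 → posterior Dirichlet(22/5, 4, 12)

alpha_1=22/5, alpha_2=4, alpha_3=12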